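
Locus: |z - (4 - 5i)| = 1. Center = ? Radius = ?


|z - z0| = r is a circle with center z0 and radius r.
Center = (4, -5), radius = 1

Circle with center (4, -5) and radius 1


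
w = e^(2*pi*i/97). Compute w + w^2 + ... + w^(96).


With w = e^(2*pi*i/97), all 97 of the 97th roots of unity w^0 = 1, w, ..., w^(96) sum to 0: 1 + w + ... + w^(96) = (1 - w^97)/(1 - w) = 0 since w^97 = 1, w ≠ 1.
Removing the root 1: w + w^2 + ... + w^(96) = 0 - 1 = -1

Sum = -1


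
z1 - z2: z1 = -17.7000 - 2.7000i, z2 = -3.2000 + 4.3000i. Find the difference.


Real: -17.7 + 3.2 = -14.5
Imag: -2.7 - 4.3 = -7

-14.5000 - 7.0000i


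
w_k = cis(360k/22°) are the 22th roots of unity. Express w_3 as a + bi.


Angle = 360*3/22 = 49.0909°
a = cos(49.0909°) = 0.6549
b = sin(49.0909°) = 0.7557

0.6549 + 0.7557i


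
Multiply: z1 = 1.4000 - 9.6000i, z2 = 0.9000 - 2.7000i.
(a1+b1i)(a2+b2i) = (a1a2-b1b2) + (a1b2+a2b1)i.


Real = 1.4*0.9 - (-9.6)*(-2.7) = 1.26 - 25.92 = -24.66
Imag = 1.4*(-2.7) + 0.9*(-9.6) = -3.78 - (8.64) = -12.42

-24.6600 - 12.4200i


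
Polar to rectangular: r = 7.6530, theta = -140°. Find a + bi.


a = 7.6530*cos(-140°) = 7.6530*(-0.76604) = -5.8625
b = 7.6530*sin(-140°) = 7.6530*(-0.6428) = -4.9193

-5.8625 - 4.9193i


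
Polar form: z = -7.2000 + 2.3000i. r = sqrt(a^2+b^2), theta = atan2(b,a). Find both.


r = sqrt(51.84+5.29) = sqrt(57.13) = 7.5584
theta = atan2(2.3, -7.2) = 162.2842 degrees

r = 7.5584, theta = 162.2842 degrees


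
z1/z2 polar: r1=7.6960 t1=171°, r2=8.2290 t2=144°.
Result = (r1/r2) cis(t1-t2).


r = 7.6960 / 8.2290 = 0.9352
theta = 171° - 144° = 27° = 27° (mod 360)

0.9352 cis(27°)


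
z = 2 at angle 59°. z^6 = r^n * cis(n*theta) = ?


r^6 = 2^6 = 64
n*theta = 6*59° = 354° = 354° (mod 360)
a = 64*cos(354°) = 63.6494
b = 64*sin(354°) = -6.6898

64 cis(354°) = 63.6494 - 6.6898i


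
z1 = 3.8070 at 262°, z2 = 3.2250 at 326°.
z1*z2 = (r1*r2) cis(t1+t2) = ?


r = 3.8070 * 3.2250 = 12.2776
theta = 262° + 326° = 588° = 228° (mod 360)

12.2776 cis(228°)


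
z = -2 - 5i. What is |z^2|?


|z| = sqrt(4+25) = sqrt(29) = 5.3852
|z^2| = |z|^2 = (sqrt(29))^2 = 29

|z^2| = 29


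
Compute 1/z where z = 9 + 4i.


|z|^2 = 81+16 = 97
1/z = (9 - 4i)/97

1/z = 0.0928 - 0.0412i


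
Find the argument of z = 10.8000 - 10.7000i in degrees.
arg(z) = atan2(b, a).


Re = 10.8, Im = -10.7
arg = atan2(-10.7, 10.8) = -44.7335 degrees

arg(z) = -44.7335 degrees


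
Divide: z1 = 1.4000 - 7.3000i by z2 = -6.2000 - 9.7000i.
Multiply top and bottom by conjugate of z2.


Conjugate of z2 = -6.2000 + 9.7000i
Numerator: (1.4000 - 7.3000i)(-6.2000 + 9.7000i) = 62.1300 + 58.8400i
Denominator: (-6.2)^2 + (-9.7)^2 = 132.53
Result = (62.1300 + 58.8400i)/132.53

0.4688 + 0.4440i


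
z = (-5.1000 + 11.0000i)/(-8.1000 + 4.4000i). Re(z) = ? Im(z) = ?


Multiply by conjugate: (-5.1000 + 11.0000i)(-8.1000 - 4.4000i) / ((-8.1)^2 + 4.4^2)
Numerator real = -5.1*(-8.1) + 11*4.4 = 89.71
Numerator imag = 11*(-8.1) - (-5.1)*4.4 = -66.66
Denominator = 84.97
Re(z) = 89.71/84.97 = 1.0558
Im(z) = -66.66/84.97 = -0.7845

Re(z) = 1.0558, Im(z) = -0.7845


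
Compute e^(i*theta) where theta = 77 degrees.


cos(77°) = 0.2250
sin(77°) = 0.9744

e^(i*77°) = 0.2250 + 0.9744i


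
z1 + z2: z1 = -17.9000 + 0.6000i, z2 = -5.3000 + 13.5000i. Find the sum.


Real: -17.9 - 5.3 = -23.2
Imag: 0.6 + 13.5 = 14.1

-23.2000 + 14.1000i


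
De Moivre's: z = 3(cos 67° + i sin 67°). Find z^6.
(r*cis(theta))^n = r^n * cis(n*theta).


r^6 = 3^6 = 729
n*theta = 6*67° = 402° = 42° (mod 360)
a = 729*cos(42°) = 541.7526
b = 729*sin(42°) = 487.7962

729 cis(42°) = 541.7526 + 487.7962i


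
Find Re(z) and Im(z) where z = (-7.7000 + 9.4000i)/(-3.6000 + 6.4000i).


Multiply by conjugate: (-7.7000 + 9.4000i)(-3.6000 - 6.4000i) / ((-3.6)^2 + 6.4^2)
Numerator real = -7.7*(-3.6) + 9.4*6.4 = 87.88
Numerator imag = 9.4*(-3.6) - (-7.7)*6.4 = 15.44
Denominator = 53.92
Re(z) = 87.88/53.92 = 1.6298
Im(z) = 15.44/53.92 = 0.2864

Re(z) = 1.6298, Im(z) = 0.2864


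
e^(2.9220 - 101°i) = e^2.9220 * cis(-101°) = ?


e^2.9220 = 18.5784
cos(-101°) = -0.19081
sin(-101°) = -0.98163
Real = 18.5784*(-0.19081) = -3.5449
Imag = 18.5784*(-0.98163) = -18.2371

-3.5449 - 18.2371i


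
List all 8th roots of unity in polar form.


The 8th roots of unity are cis(360k/8°) for k=0..7
Angle step = 360/8 = 45°
Primitive root: cis(45°)
Primitive root = 0.7071 + 0.7071i

8 roots at angles: 0°, 45°, 90°, 135°, 180°, 225°, 270°, 315°


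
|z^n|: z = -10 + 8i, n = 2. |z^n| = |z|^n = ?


|z| = sqrt(100+64) = sqrt(164) = 12.8062
|z^2| = |z|^2 = (sqrt(164))^2 = 164

|z^2| = 164


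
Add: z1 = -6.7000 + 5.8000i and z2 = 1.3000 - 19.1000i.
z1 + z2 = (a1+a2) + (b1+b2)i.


Real: -6.7 + 1.3 = -5.4
Imag: 5.8 - 19.1 = -13.3

-5.4000 - 13.3000i


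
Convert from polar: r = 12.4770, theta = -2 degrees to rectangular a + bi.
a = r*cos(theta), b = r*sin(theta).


a = 12.4770*cos(-2°) = 12.4770*0.99939 = 12.4694
b = 12.4770*sin(-2°) = 12.4770*(-0.0349) = -0.4354

12.4694 - 0.4354i


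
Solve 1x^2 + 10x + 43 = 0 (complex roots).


disc = 10^2 - 4*1*43 = 100 - 172 = -72
sqrt(|disc|) = sqrt(72) = 8.4853
Real part = -10/(2*1) = -5.0000
Imag part = 8.4853/(2*1) = 4.2426

-5.0000 ± 4.2426i


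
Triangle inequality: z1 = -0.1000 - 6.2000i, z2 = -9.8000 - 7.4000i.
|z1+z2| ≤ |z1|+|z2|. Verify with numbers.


|z1| = sqrt((-0.1)^2 + (-6.2)^2) = sqrt(38.45) = 6.2008
|z2| = sqrt((-9.8)^2 + (-7.4)^2) = sqrt(150.8) = 12.2801
z1+z2 = -9.9000 - 13.6000i
|z1+z2| = sqrt(282.97) = 16.8217
|z1|+|z2| = 6.2008 + 12.2801 = 18.4809

|z1+z2| = 16.8217 ≤ |z1|+|z2| = 18.4809 (verified)


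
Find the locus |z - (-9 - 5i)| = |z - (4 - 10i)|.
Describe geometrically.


Equal distances means the locus is the perpendicular bisector of z1 and z2.
Midpoint = ((-9+4)/2, (-5+(-10))/2) = (-2.5000, -7.5000)

Perpendicular bisector through (-2.5000, -7.5000)


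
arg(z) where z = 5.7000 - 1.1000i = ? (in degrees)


Re = 5.7, Im = -1.1
arg = atan2(-1.1, 5.7) = -10.9228 degrees

arg(z) = -10.9228 degrees


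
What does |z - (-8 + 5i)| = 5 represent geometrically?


|z - z0| = r is a circle with center z0 and radius r.
Center = (-8, 5), radius = 5

Circle with center (-8, 5) and radius 5


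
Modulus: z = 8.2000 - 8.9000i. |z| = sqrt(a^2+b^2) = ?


|z| = sqrt(8.2^2 + (-8.9)^2) = sqrt(67.24 + 79.21) = sqrt(146.45) = 12.1017

|z| = 12.1017


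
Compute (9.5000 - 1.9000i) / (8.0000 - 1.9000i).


Conjugate of z2 = 8.0000 + 1.9000i
Numerator: (9.5000 - 1.9000i)(8.0000 + 1.9000i) = 79.6100 + 2.8500i
Denominator: 8^2 + (-1.9)^2 = 67.61
Result = (79.6100 + 2.8500i)/67.61

1.1775 + 0.0422i


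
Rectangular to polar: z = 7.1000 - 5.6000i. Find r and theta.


r = sqrt(50.41+31.36) = sqrt(81.77) = 9.0427
theta = atan2(-5.6, 7.1) = -38.2640 degrees

r = 9.0427, theta = -38.2640 degrees


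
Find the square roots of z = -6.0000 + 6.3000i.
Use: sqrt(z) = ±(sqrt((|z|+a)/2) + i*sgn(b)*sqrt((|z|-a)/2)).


|z| = sqrt(36+39.69) = 8.7000
sqrt((|z|+a)/2) = sqrt((8.7000+(-6))/2) = sqrt(1.3500) = 1.1619
sqrt((|z|-a)/2) = sqrt((8.7000-(-6))/2) = sqrt(7.3500) = 2.7111

±(1.1619 + 2.7111i) i.e. 1.1619 + 2.7111i and -1.1619 - 2.7111i


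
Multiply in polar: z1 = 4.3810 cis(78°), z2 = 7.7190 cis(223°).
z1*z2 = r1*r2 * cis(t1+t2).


r = 4.3810 * 7.7190 = 33.8169
theta = 78° + 223° = 301° = 301° (mod 360)

33.8169 cis(301°)


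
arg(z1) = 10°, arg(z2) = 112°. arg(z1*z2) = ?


arg(z1*z2) = 10° + 112° = 122°
Normalized to (-180°, 180°]: 122°

122°


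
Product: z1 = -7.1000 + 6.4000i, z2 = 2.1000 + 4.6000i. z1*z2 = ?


Real = -7.1*2.1 - 6.4*4.6 = -14.91 - 29.44 = -44.35
Imag = -7.1*4.6 + 2.1*6.4 = -32.66 + 13.44 = -19.22

-44.3500 - 19.2200i


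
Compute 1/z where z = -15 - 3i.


|z|^2 = 225+9 = 234
1/z = (-15 + 3i)/234

1/z = -0.0641 + 0.0128i


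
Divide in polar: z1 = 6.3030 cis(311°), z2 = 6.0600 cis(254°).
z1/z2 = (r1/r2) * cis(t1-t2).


r = 6.3030 / 6.0600 = 1.0401
theta = 311° - 254° = 57° = 57° (mod 360)

1.0401 cis(57°)


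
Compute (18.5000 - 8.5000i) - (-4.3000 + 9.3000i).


Real: 18.5 + 4.3 = 22.8
Imag: -8.5 - 9.3 = -17.8

22.8000 - 17.8000i


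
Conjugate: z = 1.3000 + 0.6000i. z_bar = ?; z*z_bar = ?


z_bar = 1.3000 - 0.6000i
z*z_bar = 1.3^2 + 0.6^2 = 1.69 + 0.36 = 2.05

z_bar = 1.3000 - 0.6000i, z*z_bar = 2.05


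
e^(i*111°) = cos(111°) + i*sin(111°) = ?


cos(111°) = -0.3584
sin(111°) = 0.9336

e^(i*111°) = -0.3584 + 0.9336i


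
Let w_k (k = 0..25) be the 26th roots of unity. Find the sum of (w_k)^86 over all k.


The roots are w_k = w^k with w = e^(2*pi*i/26), and (w^k)^86 = (w^86)^k.
So S = 1 + u + u^2 + ... + u^(25) with u = w^86.
86 = 3*26 + 8, so 86 is not a multiple of 26: u = (w^26)^3 * w^8 = w^8 ≠ 1 (w is a primitive 26th root), while u^26 = (w^26)^86 = 1.
Geometric series: S = (1 - u^26)/(1 - u) = (1 - 1)/(1 - u) = 0

S = 0


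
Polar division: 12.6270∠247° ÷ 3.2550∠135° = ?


r = 12.6270 / 3.2550 = 3.8793
theta = 247° - 135° = 112° = 112° (mod 360)

3.8793 cis(112°)


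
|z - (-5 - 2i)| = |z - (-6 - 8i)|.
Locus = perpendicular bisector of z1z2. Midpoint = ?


Equal distances means the locus is the perpendicular bisector of z1 and z2.
Midpoint = ((-5+(-6))/2, (-2+(-8))/2) = (-5.5000, -5.0000)

Perpendicular bisector through (-5.5000, -5.0000)


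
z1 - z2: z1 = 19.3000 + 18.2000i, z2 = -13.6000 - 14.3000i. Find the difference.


Real: 19.3 + 13.6 = 32.9
Imag: 18.2 + 14.3 = 32.5

32.9000 + 32.5000i


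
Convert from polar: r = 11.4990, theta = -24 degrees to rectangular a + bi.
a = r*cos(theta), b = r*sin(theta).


a = 11.4990*cos(-24°) = 11.4990*0.91355 = 10.5049
b = 11.4990*sin(-24°) = 11.4990*(-0.40674) = -4.6771

10.5049 - 4.6771i


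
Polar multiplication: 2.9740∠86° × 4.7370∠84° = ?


r = 2.9740 * 4.7370 = 14.0878
theta = 86° + 84° = 170° = 170° (mod 360)

14.0878 cis(170°)


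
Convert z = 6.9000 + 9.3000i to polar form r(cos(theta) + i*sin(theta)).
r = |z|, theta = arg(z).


r = sqrt(47.61+86.49) = sqrt(134.1) = 11.5802
theta = atan2(9.3, 6.9) = 53.4270 degrees

r = 11.5802, theta = 53.4270 degrees


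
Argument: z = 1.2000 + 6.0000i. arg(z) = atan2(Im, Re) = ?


Re = 1.2, Im = 6
arg = atan2(6, 1.2) = 78.6901 degrees

arg(z) = 78.6901 degrees


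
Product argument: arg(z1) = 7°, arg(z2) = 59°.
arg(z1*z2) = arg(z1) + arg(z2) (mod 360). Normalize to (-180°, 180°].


arg(z1*z2) = 7° + 59° = 66°
Normalized to (-180°, 180°]: 66°

66°


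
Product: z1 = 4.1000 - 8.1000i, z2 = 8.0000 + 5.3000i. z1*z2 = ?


Real = 4.1*8 - (-8.1)*5.3 = 32.8 - (-42.93) = 75.73
Imag = 4.1*5.3 + 8*(-8.1) = 21.73 - (64.8) = -43.07

75.7300 - 43.0700i


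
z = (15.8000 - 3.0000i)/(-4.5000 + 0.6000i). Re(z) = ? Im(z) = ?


Multiply by conjugate: (15.8000 - 3.0000i)(-4.5000 - 0.6000i) / ((-4.5)^2 + 0.6^2)
Numerator real = 15.8*(-4.5) - (3)*0.6 = -72.9
Numerator imag = -3*(-4.5) - 15.8*0.6 = 4.02
Denominator = 20.61
Re(z) = -72.9/20.61 = -3.5371
Im(z) = 4.02/20.61 = 0.1951

Re(z) = -3.5371, Im(z) = 0.1951


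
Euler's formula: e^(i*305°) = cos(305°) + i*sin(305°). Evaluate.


cos(305°) = 0.5736
sin(305°) = -0.8192

e^(i*305°) = 0.5736 - 0.8192i


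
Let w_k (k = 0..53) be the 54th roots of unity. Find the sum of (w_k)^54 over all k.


The roots are w_k = w^k with w = e^(2*pi*i/54), and (w^k)^54 = (w^54)^k.
So S = 1 + u + u^2 + ... + u^(53) with u = w^54.
54 = 1*54 + 0, so 54 is a multiple of 54 and u = (w^54)^1 = 1.
Every one of the 54 terms equals 1: S = 54

S = 54


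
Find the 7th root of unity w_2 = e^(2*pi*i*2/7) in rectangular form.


Angle = 360*2/7 = 102.8571°
a = cos(102.8571°) = -0.2225
b = sin(102.8571°) = 0.9749

-0.2225 + 0.9749i


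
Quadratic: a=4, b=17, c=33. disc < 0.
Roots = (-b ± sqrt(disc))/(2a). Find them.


disc = 17^2 - 4*4*33 = 289 - 528 = -239
sqrt(|disc|) = sqrt(239) = 15.4596
Real part = -17/(2*4) = -2.1250
Imag part = 15.4596/(2*4) = 1.9325

-2.1250 ± 1.9325i


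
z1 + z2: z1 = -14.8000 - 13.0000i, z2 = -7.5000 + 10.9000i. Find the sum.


Real: -14.8 - 7.5 = -22.3
Imag: -13 + 10.9 = -2.1

-22.3000 - 2.1000i


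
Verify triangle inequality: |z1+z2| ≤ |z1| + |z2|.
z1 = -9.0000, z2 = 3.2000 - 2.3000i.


|z1| = sqrt((-9)^2 + 0^2) = sqrt(81) = 9.0000
|z2| = sqrt(3.2^2 + (-2.3)^2) = sqrt(15.53) = 3.9408
z1+z2 = -5.8000 - 2.3000i
|z1+z2| = sqrt(38.93) = 6.2394
|z1|+|z2| = 9.0000 + 3.9408 = 12.9408

|z1+z2| = 6.2394 ≤ |z1|+|z2| = 12.9408 (verified)


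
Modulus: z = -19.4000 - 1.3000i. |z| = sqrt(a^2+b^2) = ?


|z| = sqrt((-19.4)^2 + (-1.3)^2) = sqrt(376.36 + 1.69) = sqrt(378.05) = 19.4435

|z| = 19.4435


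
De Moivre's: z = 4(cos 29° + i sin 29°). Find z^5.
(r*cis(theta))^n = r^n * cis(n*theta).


r^5 = 4^5 = 1024
n*theta = 5*29° = 145° = 145° (mod 360)
a = 1024*cos(145°) = -838.8117
b = 1024*sin(145°) = 587.3423

1024 cis(145°) = -838.8117 + 587.3423i


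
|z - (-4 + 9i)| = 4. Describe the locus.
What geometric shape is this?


|z - z0| = r is a circle with center z0 and radius r.
Center = (-4, 9), radius = 4

Circle with center (-4, 9) and radius 4


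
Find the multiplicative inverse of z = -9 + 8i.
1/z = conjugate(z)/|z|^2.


|z|^2 = 81+64 = 145
1/z = (-9 - 8i)/145

1/z = -0.0621 - 0.0552i


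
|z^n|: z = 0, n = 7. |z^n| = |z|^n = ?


|z| = sqrt(0+0) = sqrt(0) = 0
|z^7| = |z|^7 = 0^7 = 0

|z^7| = 0


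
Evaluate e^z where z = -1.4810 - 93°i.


e^-1.4810 = 0.2274
cos(-93°) = -0.0523
sin(-93°) = -0.9986
Real = 0.2274*(-0.0523) = -0.0119
Imag = 0.2274*(-0.9986) = -0.2271

-0.0119 - 0.2271i


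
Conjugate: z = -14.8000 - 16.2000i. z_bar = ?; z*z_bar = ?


z_bar = -14.8000 + 16.2000i
z*z_bar = (-14.8)^2 + (-16.2)^2 = 219.04 + 262.44 = 481.48

z_bar = -14.8000 + 16.2000i, z*z_bar = 481.48


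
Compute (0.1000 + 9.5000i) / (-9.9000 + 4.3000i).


Conjugate of z2 = -9.9000 - 4.3000i
Numerator: (0.1000 + 9.5000i)(-9.9000 - 4.3000i) = 39.8600 - 94.4800i
Denominator: (-9.9)^2 + 4.3^2 = 116.5
Result = (39.8600 - 94.4800i)/116.5

0.3421 - 0.8110i


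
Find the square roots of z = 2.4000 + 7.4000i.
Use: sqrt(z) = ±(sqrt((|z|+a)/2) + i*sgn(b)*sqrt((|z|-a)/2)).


|z| = sqrt(5.76+54.76) = 7.7795
sqrt((|z|+a)/2) = sqrt((7.7795+2.4)/2) = sqrt(5.0897) = 2.2560
sqrt((|z|-a)/2) = sqrt((7.7795-2.4)/2) = sqrt(2.6897) = 1.6400

±(2.2560 + 1.6400i) i.e. 2.2560 + 1.6400i and -2.2560 - 1.6400i


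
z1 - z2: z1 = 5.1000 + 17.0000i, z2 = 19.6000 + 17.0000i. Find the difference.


Real: 5.1 - 19.6 = -14.5
Imag: 17 - 17 = 0

-14.5000


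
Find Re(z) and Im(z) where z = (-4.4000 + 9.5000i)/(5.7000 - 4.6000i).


Multiply by conjugate: (-4.4000 + 9.5000i)(5.7000 + 4.6000i) / (5.7^2 + (-4.6)^2)
Numerator real = -4.4*5.7 + 9.5*(-4.6) = -68.78
Numerator imag = 9.5*5.7 - (-4.4)*(-4.6) = 33.91
Denominator = 53.65
Re(z) = -68.78/53.65 = -1.2820
Im(z) = 33.91/53.65 = 0.6321

Re(z) = -1.2820, Im(z) = 0.6321


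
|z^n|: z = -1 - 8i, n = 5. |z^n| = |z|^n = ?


|z| = sqrt(1+64) = sqrt(65) = 8.0623
|z^5| = |z|^5 = (sqrt(65))^5 = 65^2 * sqrt(65) = 4225*sqrt(65)

|z^5| = 4225*sqrt(65) ≈ 34063.0390


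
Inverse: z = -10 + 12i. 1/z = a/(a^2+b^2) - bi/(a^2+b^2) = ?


|z|^2 = 100+144 = 244
1/z = (-10 - 12i)/244

1/z = -0.0410 - 0.0492i


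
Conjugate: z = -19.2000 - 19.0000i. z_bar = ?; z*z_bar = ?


z_bar = -19.2000 + 19.0000i
z*z_bar = (-19.2)^2 + (-19)^2 = 368.64 + 361 = 729.64

z_bar = -19.2000 + 19.0000i, z*z_bar = 729.64


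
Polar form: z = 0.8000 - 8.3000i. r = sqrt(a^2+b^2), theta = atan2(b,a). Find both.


r = sqrt(0.64+68.89) = sqrt(69.53) = 8.3385
theta = atan2(-8.3, 0.8) = -84.4945 degrees

r = 8.3385, theta = -84.4945 degrees


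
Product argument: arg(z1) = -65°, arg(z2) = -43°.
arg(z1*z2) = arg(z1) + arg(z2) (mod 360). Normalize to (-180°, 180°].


arg(z1*z2) = -65° - 43° = -108°
Normalized to (-180°, 180°]: -108°

-108°


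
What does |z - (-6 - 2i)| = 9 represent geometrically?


|z - z0| = r is a circle with center z0 and radius r.
Center = (-6, -2), radius = 9

Circle with center (-6, -2) and radius 9


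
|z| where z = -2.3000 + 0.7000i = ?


|z| = sqrt((-2.3)^2 + 0.7^2) = sqrt(5.29 + 0.49) = sqrt(5.78) = 2.4042

|z| = 2.4042


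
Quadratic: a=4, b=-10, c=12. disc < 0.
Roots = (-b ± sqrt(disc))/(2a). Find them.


disc = (-10)^2 - 4*4*12 = 100 - 192 = -92
sqrt(|disc|) = sqrt(92) = 9.5917
Real part = 10/(2*4) = 1.2500
Imag part = 9.5917/(2*4) = 1.1990

1.2500 ± 1.1990i


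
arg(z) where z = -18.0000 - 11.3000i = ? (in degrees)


Re = -18, Im = -11.3
arg = atan2(-11.3, -18) = -147.8803 degrees

arg(z) = -147.8803 degrees


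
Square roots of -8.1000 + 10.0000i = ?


|z| = sqrt(65.61+100) = 12.8690
sqrt((|z|+a)/2) = sqrt((12.8690+(-8.1))/2) = sqrt(2.3845) = 1.5442
sqrt((|z|-a)/2) = sqrt((12.8690-(-8.1))/2) = sqrt(10.4845) = 3.2380

±(1.5442 + 3.2380i) i.e. 1.5442 + 3.2380i and -1.5442 - 3.2380i


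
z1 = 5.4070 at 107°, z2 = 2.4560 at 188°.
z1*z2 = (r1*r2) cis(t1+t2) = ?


r = 5.4070 * 2.4560 = 13.2796
theta = 107° + 188° = 295° = 295° (mod 360)

13.2796 cis(295°)


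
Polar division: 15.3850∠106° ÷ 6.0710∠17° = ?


r = 15.3850 / 6.0710 = 2.5342
theta = 106° - 17° = 89° = 89° (mod 360)

2.5342 cis(89°)


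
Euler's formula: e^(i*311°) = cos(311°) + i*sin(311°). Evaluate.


cos(311°) = 0.6561
sin(311°) = -0.7547

e^(i*311°) = 0.6561 - 0.7547i


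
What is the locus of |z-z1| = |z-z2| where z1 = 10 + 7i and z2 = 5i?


Equal distances means the locus is the perpendicular bisector of z1 and z2.
Midpoint = ((10+0)/2, (7+5)/2) = (5.0000, 6.0000)

Perpendicular bisector through (5.0000, 6.0000)


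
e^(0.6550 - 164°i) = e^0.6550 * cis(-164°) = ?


e^0.6550 = 1.9251
cos(-164°) = -0.9613
sin(-164°) = -0.2756
Real = 1.9251*(-0.9613) = -1.8506
Imag = 1.9251*(-0.2756) = -0.5306

-1.8506 - 0.5306i


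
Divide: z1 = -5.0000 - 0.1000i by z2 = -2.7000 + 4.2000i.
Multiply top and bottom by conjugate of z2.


Conjugate of z2 = -2.7000 - 4.2000i
Numerator: (-5.0000 - 0.1000i)(-2.7000 - 4.2000i) = 13.0800 + 21.2700i
Denominator: (-2.7)^2 + 4.2^2 = 24.93
Result = (13.0800 + 21.2700i)/24.93

0.5247 + 0.8532i


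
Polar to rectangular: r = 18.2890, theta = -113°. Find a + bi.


a = 18.2890*cos(-113°) = 18.2890*(-0.39073) = -7.1461
b = 18.2890*sin(-113°) = 18.2890*(-0.920505) = -16.8351

-7.1461 - 16.8351i


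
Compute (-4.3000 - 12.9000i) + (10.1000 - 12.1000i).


Real: -4.3 + 10.1 = 5.8
Imag: -12.9 - 12.1 = -25

5.8000 - 25.0000i


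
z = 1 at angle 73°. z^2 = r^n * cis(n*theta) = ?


r^2 = 1^2 = 1
n*theta = 2*73° = 146° = 146° (mod 360)
a = 1*cos(146°) = -0.8290
b = 1*sin(146°) = 0.5592

1 cis(146°) = -0.8290 + 0.5592i


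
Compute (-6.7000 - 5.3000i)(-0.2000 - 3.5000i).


Real = -6.7*(-0.2) - (-5.3)*(-3.5) = 1.34 - 18.55 = -17.21
Imag = -6.7*(-3.5) - (0.2)*(-5.3) = 23.45 + 1.06 = 24.51

-17.2100 + 24.5100i


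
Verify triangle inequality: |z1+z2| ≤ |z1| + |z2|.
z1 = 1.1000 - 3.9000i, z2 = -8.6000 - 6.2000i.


|z1| = sqrt(1.1^2 + (-3.9)^2) = sqrt(16.42) = 4.0522
|z2| = sqrt((-8.6)^2 + (-6.2)^2) = sqrt(112.4) = 10.6019
z1+z2 = -7.5000 - 10.1000i
|z1+z2| = sqrt(158.26) = 12.5801
|z1|+|z2| = 4.0522 + 10.6019 = 14.6541

|z1+z2| = 12.5801 ≤ |z1|+|z2| = 14.6541 (verified)


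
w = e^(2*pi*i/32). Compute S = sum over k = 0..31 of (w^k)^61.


The roots are w_k = w^k with w = e^(2*pi*i/32), and (w^k)^61 = (w^61)^k.
So S = 1 + u + u^2 + ... + u^(31) with u = w^61.
61 = 1*32 + 29, so 61 is not a multiple of 32: u = (w^32)^1 * w^29 = w^29 ≠ 1 (w is a primitive 32th root), while u^32 = (w^32)^61 = 1.
Geometric series: S = (1 - u^32)/(1 - u) = (1 - 1)/(1 - u) = 0

S = 0


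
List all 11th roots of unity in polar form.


The 11th roots of unity are cis(360k/11°) for k=0..10
Angle step = 360/11 = 32.7273°
Primitive root: cis(32.7273°)
Primitive root = 0.8413 + 0.5406i

11 roots at angles: 0°, 32.7273°, 65.4545°, 98.1818°, 130.9091°, 163.6364°, 196.3636°, 229.0909°, 261.8182°, 294.5455°, 327.2727°


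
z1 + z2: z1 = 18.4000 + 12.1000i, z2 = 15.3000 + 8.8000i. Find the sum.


Real: 18.4 + 15.3 = 33.7
Imag: 12.1 + 8.8 = 20.9

33.7000 + 20.9000i


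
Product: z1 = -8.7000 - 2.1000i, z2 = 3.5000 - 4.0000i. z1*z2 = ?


Real = -8.7*3.5 - (-2.1)*(-4) = -30.45 - 8.4 = -38.85
Imag = -8.7*(-4) + 3.5*(-2.1) = 34.8 - (7.35) = 27.45

-38.8500 + 27.4500i


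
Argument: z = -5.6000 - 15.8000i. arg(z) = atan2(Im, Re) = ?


Re = -5.6, Im = -15.8
arg = atan2(-15.8, -5.6) = -109.5159 degrees

arg(z) = -109.5159 degrees


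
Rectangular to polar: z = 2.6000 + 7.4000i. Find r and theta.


r = sqrt(6.76+54.76) = sqrt(61.52) = 7.8435
theta = atan2(7.4, 2.6) = 70.6410 degrees

r = 7.8435, theta = 70.6410 degrees


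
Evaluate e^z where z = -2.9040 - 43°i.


e^-2.9040 = 0.0548
cos(-43°) = 0.7314
sin(-43°) = -0.682
Real = 0.0548*0.7314 = 0.0401
Imag = 0.0548*(-0.682) = -0.0374

0.0401 - 0.0374i


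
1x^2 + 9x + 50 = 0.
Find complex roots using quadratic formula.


disc = 9^2 - 4*1*50 = 81 - 200 = -119
sqrt(|disc|) = sqrt(119) = 10.9087
Real part = -9/(2*1) = -4.5000
Imag part = 10.9087/(2*1) = 5.4544

-4.5000 ± 5.4544i


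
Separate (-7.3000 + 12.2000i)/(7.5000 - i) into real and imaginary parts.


Multiply by conjugate: (-7.3000 + 12.2000i)(7.5000 + i) / (7.5^2 + (-1)^2)
Numerator real = -7.3*7.5 + 12.2*(-1) = -66.95
Numerator imag = 12.2*7.5 - (-7.3)*(-1) = 84.2
Denominator = 57.25
Re(z) = -66.95/57.25 = -1.1694
Im(z) = 84.2/57.25 = 1.4707

Re(z) = -1.1694, Im(z) = 1.4707


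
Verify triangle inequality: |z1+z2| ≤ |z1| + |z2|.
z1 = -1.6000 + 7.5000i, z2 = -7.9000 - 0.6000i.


|z1| = sqrt((-1.6)^2 + 7.5^2) = sqrt(58.81) = 7.6688
|z2| = sqrt((-7.9)^2 + (-0.6)^2) = sqrt(62.77) = 7.9228
z1+z2 = -9.5000 + 6.9000i
|z1+z2| = sqrt(137.86) = 11.7414
|z1|+|z2| = 7.6688 + 7.9228 = 15.5916

|z1+z2| = 11.7414 ≤ |z1|+|z2| = 15.5916 (verified)


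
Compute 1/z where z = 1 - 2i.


|z|^2 = 1+4 = 5
1/z = (1 + 2i)/5

1/z = 0.2000 + 0.4000i


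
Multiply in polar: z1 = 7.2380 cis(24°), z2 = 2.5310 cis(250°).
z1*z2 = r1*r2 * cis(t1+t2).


r = 7.2380 * 2.5310 = 18.3194
theta = 24° + 250° = 274° = 274° (mod 360)

18.3194 cis(274°)


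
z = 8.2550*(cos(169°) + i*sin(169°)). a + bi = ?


a = 8.2550*cos(169°) = 8.2550*(-0.981627) = -8.1033
b = 8.2550*sin(169°) = 8.2550*0.1908 = 1.5751

-8.1033 + 1.5751i


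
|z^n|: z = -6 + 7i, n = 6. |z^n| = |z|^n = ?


|z| = sqrt(36+49) = sqrt(85) = 9.2195
|z^6| = |z|^6 = (sqrt(85))^6 = 85^3 = 614125

|z^6| = 614125


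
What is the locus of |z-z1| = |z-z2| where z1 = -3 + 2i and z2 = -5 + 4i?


Equal distances means the locus is the perpendicular bisector of z1 and z2.
Midpoint = ((-3+(-5))/2, (2+4)/2) = (-4.0000, 3.0000)

Perpendicular bisector through (-4.0000, 3.0000)


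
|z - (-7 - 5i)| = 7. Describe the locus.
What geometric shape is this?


|z - z0| = r is a circle with center z0 and radius r.
Center = (-7, -5), radius = 7

Circle with center (-7, -5) and radius 7


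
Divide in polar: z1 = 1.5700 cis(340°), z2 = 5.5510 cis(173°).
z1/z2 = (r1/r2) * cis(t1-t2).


r = 1.5700 / 5.5510 = 0.2828
theta = 340° - 173° = 167° = 167° (mod 360)

0.2828 cis(167°)


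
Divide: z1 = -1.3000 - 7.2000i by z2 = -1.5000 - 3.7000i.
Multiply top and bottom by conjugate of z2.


Conjugate of z2 = -1.5000 + 3.7000i
Numerator: (-1.3000 - 7.2000i)(-1.5000 + 3.7000i) = 28.5900 + 5.9900i
Denominator: (-1.5)^2 + (-3.7)^2 = 15.94
Result = (28.5900 + 5.9900i)/15.94

1.7936 + 0.3758i


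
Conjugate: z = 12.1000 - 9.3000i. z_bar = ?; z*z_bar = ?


z_bar = 12.1000 + 9.3000i
z*z_bar = 12.1^2 + (-9.3)^2 = 146.41 + 86.49 = 232.9

z_bar = 12.1000 + 9.3000i, z*z_bar = 232.9


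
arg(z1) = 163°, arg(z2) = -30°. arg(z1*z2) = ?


arg(z1*z2) = 163° - 30° = 133°
Normalized to (-180°, 180°]: 133°

133°


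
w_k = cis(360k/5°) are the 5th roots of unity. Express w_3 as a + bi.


Angle = 360*3/5 = 216°
a = cos(216°) = -0.8090
b = sin(216°) = -0.5878

-0.8090 - 0.5878i


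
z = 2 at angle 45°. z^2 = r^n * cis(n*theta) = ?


r^2 = 2^2 = 4
n*theta = 2*45° = 90° = 90° (mod 360)
a = 4*cos(90°) = 0
b = 4*sin(90°) = 4.0000

4 cis(90°) = 0 + 4.0000i


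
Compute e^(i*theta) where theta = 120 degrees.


cos(120°) = -0.5000
sin(120°) = 0.8660

e^(i*120°) = -0.5000 + 0.8660i


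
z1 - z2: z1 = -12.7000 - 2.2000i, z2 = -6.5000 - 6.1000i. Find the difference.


Real: -12.7 + 6.5 = -6.2
Imag: -2.2 + 6.1 = 3.9

-6.2000 + 3.9000i


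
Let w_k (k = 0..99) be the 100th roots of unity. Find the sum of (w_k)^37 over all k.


The roots are w_k = w^k with w = e^(2*pi*i/100), and (w^k)^37 = (w^37)^k.
So S = 1 + u + u^2 + ... + u^(99) with u = w^37.
37 = 0*100 + 37, so 37 is not a multiple of 100: u = w^37 ≠ 1 (w is a primitive 100th root), while u^100 = (w^100)^37 = 1.
Geometric series: S = (1 - u^100)/(1 - u) = (1 - 1)/(1 - u) = 0

S = 0


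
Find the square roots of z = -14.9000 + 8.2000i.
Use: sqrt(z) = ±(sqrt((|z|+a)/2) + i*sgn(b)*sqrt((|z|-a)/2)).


|z| = sqrt(222.01+67.24) = 17.0074
sqrt((|z|+a)/2) = sqrt((17.0074+(-14.9))/2) = sqrt(1.0537) = 1.0265
sqrt((|z|-a)/2) = sqrt((17.0074-(-14.9))/2) = sqrt(15.9537) = 3.9942

±(1.0265 + 3.9942i) i.e. 1.0265 + 3.9942i and -1.0265 - 3.9942i


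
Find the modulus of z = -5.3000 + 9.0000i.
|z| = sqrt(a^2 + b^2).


|z| = sqrt((-5.3)^2 + 9^2) = sqrt(28.09 + 81) = sqrt(109.09) = 10.4446

|z| = 10.4446


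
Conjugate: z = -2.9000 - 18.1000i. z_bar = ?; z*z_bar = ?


z_bar = -2.9000 + 18.1000i
z*z_bar = (-2.9)^2 + (-18.1)^2 = 8.41 + 327.61 = 336.02

z_bar = -2.9000 + 18.1000i, z*z_bar = 336.02


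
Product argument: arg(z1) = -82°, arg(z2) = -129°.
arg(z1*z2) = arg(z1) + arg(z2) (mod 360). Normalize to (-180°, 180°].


arg(z1*z2) = -82° - 129° = -211°
Normalized to (-180°, 180°]: 149°

149°


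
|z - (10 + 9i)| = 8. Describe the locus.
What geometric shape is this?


|z - z0| = r is a circle with center z0 and radius r.
Center = (10, 9), radius = 8

Circle with center (10, 9) and radius 8


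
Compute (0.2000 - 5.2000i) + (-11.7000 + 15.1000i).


Real: 0.2 - 11.7 = -11.5
Imag: -5.2 + 15.1 = 9.9

-11.5000 + 9.9000i


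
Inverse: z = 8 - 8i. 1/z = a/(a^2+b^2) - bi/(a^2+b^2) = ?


|z|^2 = 64+64 = 128
1/z = (8 + 8i)/128

1/z = 0.0625 + 0.0625i


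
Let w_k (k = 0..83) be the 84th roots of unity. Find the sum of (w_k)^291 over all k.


The roots are w_k = w^k with w = e^(2*pi*i/84), and (w^k)^291 = (w^291)^k.
So S = 1 + u + u^2 + ... + u^(83) with u = w^291.
291 = 3*84 + 39, so 291 is not a multiple of 84: u = (w^84)^3 * w^39 = w^39 ≠ 1 (w is a primitive 84th root), while u^84 = (w^84)^291 = 1.
Geometric series: S = (1 - u^84)/(1 - u) = (1 - 1)/(1 - u) = 0

S = 0


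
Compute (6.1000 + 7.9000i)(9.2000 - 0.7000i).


Real = 6.1*9.2 - 7.9*(-0.7) = 56.12 - (-5.53) = 61.65
Imag = 6.1*(-0.7) + 9.2*7.9 = -4.27 + 72.68 = 68.41

61.6500 + 68.4100i


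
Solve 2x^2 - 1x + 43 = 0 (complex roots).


disc = (-1)^2 - 4*2*43 = 1 - 344 = -343
sqrt(|disc|) = sqrt(343) = 18.5203
Real part = 1/(2*2) = 0.2500
Imag part = 18.5203/(2*2) = 4.6301

0.2500 ± 4.6301i


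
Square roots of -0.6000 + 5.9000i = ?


|z| = sqrt(0.36+34.81) = 5.9304
sqrt((|z|+a)/2) = sqrt((5.9304+(-0.6))/2) = sqrt(2.6652) = 1.6325
sqrt((|z|-a)/2) = sqrt((5.9304-(-0.6))/2) = sqrt(3.2652) = 1.8070

±(1.6325 + 1.8070i) i.e. 1.6325 + 1.8070i and -1.6325 - 1.8070i


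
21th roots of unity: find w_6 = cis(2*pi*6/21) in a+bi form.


Angle = 360*6/21 = 102.8571°
a = cos(102.8571°) = -0.2225
b = sin(102.8571°) = 0.9749

-0.2225 + 0.9749i


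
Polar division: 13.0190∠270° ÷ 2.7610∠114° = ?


r = 13.0190 / 2.7610 = 4.7153
theta = 270° - 114° = 156° = 156° (mod 360)

4.7153 cis(156°)


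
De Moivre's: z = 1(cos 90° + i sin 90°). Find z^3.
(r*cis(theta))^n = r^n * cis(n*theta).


r^3 = 1^3 = 1
n*theta = 3*90° = 270° = 270° (mod 360)
a = 1*cos(270°) = 0
b = 1*sin(270°) = -1.0000

1 cis(270°) = 0 - 1.0000i


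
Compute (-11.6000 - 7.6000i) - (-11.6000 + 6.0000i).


Real: -11.6 + 11.6 = 0
Imag: -7.6 - 6 = -13.6

-13.6000i


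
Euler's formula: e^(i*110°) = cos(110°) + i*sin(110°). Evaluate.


cos(110°) = -0.3420
sin(110°) = 0.9397

e^(i*110°) = -0.3420 + 0.9397i


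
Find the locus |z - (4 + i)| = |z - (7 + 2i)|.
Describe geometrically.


Equal distances means the locus is the perpendicular bisector of z1 and z2.
Midpoint = ((4+7)/2, (1+2)/2) = (5.5000, 1.5000)

Perpendicular bisector through (5.5000, 1.5000)


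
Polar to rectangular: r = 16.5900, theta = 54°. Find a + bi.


a = 16.5900*cos(54°) = 16.5900*0.58779 = 9.7514
b = 16.5900*sin(54°) = 16.5900*0.80902 = 13.4216

9.7514 + 13.4216i


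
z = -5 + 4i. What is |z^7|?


|z| = sqrt(25+16) = sqrt(41) = 6.4031
|z^7| = |z|^7 = (sqrt(41))^7 = 41^3 * sqrt(41) = 68921*sqrt(41)

|z^7| = 68921*sqrt(41) ≈ 441309.7256


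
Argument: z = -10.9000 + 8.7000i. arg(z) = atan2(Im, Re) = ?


Re = -10.9, Im = 8.7
arg = atan2(8.7, -10.9) = 141.4044 degrees

arg(z) = 141.4044 degrees


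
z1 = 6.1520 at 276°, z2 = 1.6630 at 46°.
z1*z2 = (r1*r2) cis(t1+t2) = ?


r = 6.1520 * 1.6630 = 10.2308
theta = 276° + 46° = 322° = 322° (mod 360)

10.2308 cis(322°)


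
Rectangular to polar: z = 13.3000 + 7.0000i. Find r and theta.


r = sqrt(176.89+49) = sqrt(225.89) = 15.0296
theta = atan2(7, 13.3) = 27.7585 degrees

r = 15.0296, theta = 27.7585 degrees


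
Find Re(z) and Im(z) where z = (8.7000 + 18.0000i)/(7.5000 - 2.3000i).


Multiply by conjugate: (8.7000 + 18.0000i)(7.5000 + 2.3000i) / (7.5^2 + (-2.3)^2)
Numerator real = 8.7*7.5 + 18*(-2.3) = 23.85
Numerator imag = 18*7.5 - 8.7*(-2.3) = 155.01
Denominator = 61.54
Re(z) = 23.85/61.54 = 0.3876
Im(z) = 155.01/61.54 = 2.5188

Re(z) = 0.3876, Im(z) = 2.5188


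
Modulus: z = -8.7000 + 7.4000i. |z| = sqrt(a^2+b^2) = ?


|z| = sqrt((-8.7)^2 + 7.4^2) = sqrt(75.69 + 54.76) = sqrt(130.45) = 11.4215

|z| = 11.4215


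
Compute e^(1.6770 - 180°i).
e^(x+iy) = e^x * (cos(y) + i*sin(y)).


e^1.6770 = 5.3495
cos(-180°) = -1
sin(-180°) = 0
Real = 5.3495*(-1) = -5.3495
Imag = 5.3495*0 = 0

-5.3495 + 0i


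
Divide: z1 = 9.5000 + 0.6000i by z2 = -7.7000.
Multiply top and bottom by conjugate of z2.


Conjugate of z2 = -7.7000
Numerator: (9.5000 + 0.6000i)(-7.7000) = -73.1500 - 4.6200i
Denominator: (-7.7)^2 + 0^2 = 59.29
Result = (-73.1500 - 4.6200i)/59.29

-1.2338 - 0.0779i


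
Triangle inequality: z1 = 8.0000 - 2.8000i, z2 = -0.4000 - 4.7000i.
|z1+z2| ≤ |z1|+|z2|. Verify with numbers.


|z1| = sqrt(8^2 + (-2.8)^2) = sqrt(71.84) = 8.4758
|z2| = sqrt((-0.4)^2 + (-4.7)^2) = sqrt(22.25) = 4.7170
z1+z2 = 7.6000 - 7.5000i
|z1+z2| = sqrt(114.01) = 10.6775
|z1|+|z2| = 8.4758 + 4.7170 = 13.1928

|z1+z2| = 10.6775 ≤ |z1|+|z2| = 13.1928 (verified)


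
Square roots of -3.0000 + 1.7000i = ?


|z| = sqrt(9+2.89) = 3.4482
sqrt((|z|+a)/2) = sqrt((3.4482+(-3))/2) = sqrt(0.2241) = 0.4734
sqrt((|z|-a)/2) = sqrt((3.4482-(-3))/2) = sqrt(3.2241) = 1.7956

±(0.4734 + 1.7956i) i.e. 0.4734 + 1.7956i and -0.4734 - 1.7956i


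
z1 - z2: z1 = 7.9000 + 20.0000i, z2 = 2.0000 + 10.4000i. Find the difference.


Real: 7.9 - 2 = 5.9
Imag: 20 - 10.4 = 9.6

5.9000 + 9.6000i


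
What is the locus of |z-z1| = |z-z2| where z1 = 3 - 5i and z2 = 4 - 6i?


Equal distances means the locus is the perpendicular bisector of z1 and z2.
Midpoint = ((3+4)/2, (-5+(-6))/2) = (3.5000, -5.5000)

Perpendicular bisector through (3.5000, -5.5000)


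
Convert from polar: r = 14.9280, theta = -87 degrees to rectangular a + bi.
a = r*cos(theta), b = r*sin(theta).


a = 14.9280*cos(-87°) = 14.9280*0.05234 = 0.7813
b = 14.9280*sin(-87°) = 14.9280*(-0.99863) = -14.9075

0.7813 - 14.9075i


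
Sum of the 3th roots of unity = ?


The sum of all 3th roots of unity is 0.
Geometric series: (1 - w^3)/(1 - w) = (1-1)/(1-w) = 0 since w^3 = 1, w ≠ 1.
Alternatively: coefficient of z^2 in z^3 - 1 is 0.

0


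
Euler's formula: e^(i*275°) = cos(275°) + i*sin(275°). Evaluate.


cos(275°) = 0.0872
sin(275°) = -0.9962

e^(i*275°) = 0.0872 - 0.9962i


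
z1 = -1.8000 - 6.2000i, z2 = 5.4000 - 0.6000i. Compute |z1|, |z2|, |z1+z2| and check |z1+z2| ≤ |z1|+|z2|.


|z1| = sqrt((-1.8)^2 + (-6.2)^2) = sqrt(41.68) = 6.4560
|z2| = sqrt(5.4^2 + (-0.6)^2) = sqrt(29.52) = 5.4332
z1+z2 = 3.6000 - 6.8000i
|z1+z2| = sqrt(59.2) = 7.6942
|z1|+|z2| = 6.4560 + 5.4332 = 11.8892

|z1+z2| = 7.6942 ≤ |z1|+|z2| = 11.8892 (verified)


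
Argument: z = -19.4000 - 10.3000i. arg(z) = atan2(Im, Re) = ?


Re = -19.4, Im = -10.3
arg = atan2(-10.3, -19.4) = -152.0349 degrees

arg(z) = -152.0349 degrees


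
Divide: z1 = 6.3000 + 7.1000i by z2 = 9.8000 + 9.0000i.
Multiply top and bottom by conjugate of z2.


Conjugate of z2 = 9.8000 - 9.0000i
Numerator: (6.3000 + 7.1000i)(9.8000 - 9.0000i) = 125.6400 + 12.8800i
Denominator: 9.8^2 + 9^2 = 177.04
Result = (125.6400 + 12.8800i)/177.04

0.7097 + 0.0728i


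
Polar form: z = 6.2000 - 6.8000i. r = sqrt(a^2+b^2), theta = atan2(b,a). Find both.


r = sqrt(38.44+46.24) = sqrt(84.68) = 9.2022
theta = atan2(-6.8, 6.2) = -47.6425 degrees

r = 9.2022, theta = -47.6425 degrees


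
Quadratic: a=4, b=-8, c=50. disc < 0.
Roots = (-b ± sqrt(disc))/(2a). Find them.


disc = (-8)^2 - 4*4*50 = 64 - 800 = -736
sqrt(|disc|) = sqrt(736) = 27.1293
Real part = 8/(2*4) = 1.0000
Imag part = 27.1293/(2*4) = 3.3912

1.0000 ± 3.3912i


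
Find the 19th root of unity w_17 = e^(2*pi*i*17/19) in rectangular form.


Angle = 360*17/19 = 322.1053°
a = cos(322.1053°) = 0.7891
b = sin(322.1053°) = -0.6142

0.7891 - 0.6142i


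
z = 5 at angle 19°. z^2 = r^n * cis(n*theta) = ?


r^2 = 5^2 = 25
n*theta = 2*19° = 38° = 38° (mod 360)
a = 25*cos(38°) = 19.7003
b = 25*sin(38°) = 15.3915

25 cis(38°) = 19.7003 + 15.3915i


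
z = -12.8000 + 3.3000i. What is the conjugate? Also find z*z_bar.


z_bar = -12.8000 - 3.3000i
z*z_bar = (-12.8)^2 + 3.3^2 = 163.84 + 10.89 = 174.73

z_bar = -12.8000 - 3.3000i, z*z_bar = 174.73


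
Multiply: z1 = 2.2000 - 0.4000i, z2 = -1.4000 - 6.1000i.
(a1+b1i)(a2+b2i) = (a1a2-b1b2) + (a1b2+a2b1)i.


Real = 2.2*(-1.4) - (-0.4)*(-6.1) = -3.08 - 2.44 = -5.52
Imag = 2.2*(-6.1) - (1.4)*(-0.4) = -13.42 + 0.56 = -12.86

-5.5200 - 12.8600i


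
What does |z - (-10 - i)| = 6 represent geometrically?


|z - z0| = r is a circle with center z0 and radius r.
Center = (-10, -1), radius = 6

Circle with center (-10, -1) and radius 6


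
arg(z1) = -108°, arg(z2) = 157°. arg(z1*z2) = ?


arg(z1*z2) = -108° + 157° = 49°
Normalized to (-180°, 180°]: 49°

49°


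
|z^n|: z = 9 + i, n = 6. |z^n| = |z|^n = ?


|z| = sqrt(81+1) = sqrt(82) = 9.0554
|z^6| = |z|^6 = (sqrt(82))^6 = 82^3 = 551368

|z^6| = 551368


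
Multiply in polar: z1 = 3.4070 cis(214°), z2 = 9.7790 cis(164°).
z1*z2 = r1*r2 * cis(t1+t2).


r = 3.4070 * 9.7790 = 33.3171
theta = 214° + 164° = 378° = 18° (mod 360)

33.3171 cis(18°)


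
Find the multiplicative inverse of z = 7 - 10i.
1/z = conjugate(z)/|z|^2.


|z|^2 = 49+100 = 149
1/z = (7 + 10i)/149

1/z = 0.0470 + 0.0671i


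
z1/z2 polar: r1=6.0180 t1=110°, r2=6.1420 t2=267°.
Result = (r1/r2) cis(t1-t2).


r = 6.0180 / 6.1420 = 0.9798
theta = 110° - 267° = -157° = 203° (mod 360)

0.9798 cis(203°)


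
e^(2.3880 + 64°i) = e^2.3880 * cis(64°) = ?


e^2.3880 = 10.8917
cos(64°) = 0.43837
sin(64°) = 0.89879
Real = 10.8917*0.43837 = 4.7746
Imag = 10.8917*0.89879 = 9.7894

4.7746 + 9.7894i


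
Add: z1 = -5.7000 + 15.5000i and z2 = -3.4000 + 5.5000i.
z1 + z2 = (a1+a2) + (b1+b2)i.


Real: -5.7 - 3.4 = -9.1
Imag: 15.5 + 5.5 = 21

-9.1000 + 21.0000i


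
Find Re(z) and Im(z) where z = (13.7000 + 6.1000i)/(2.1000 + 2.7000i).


Multiply by conjugate: (13.7000 + 6.1000i)(2.1000 - 2.7000i) / (2.1^2 + 2.7^2)
Numerator real = 13.7*2.1 + 6.1*2.7 = 45.24
Numerator imag = 6.1*2.1 - 13.7*2.7 = -24.18
Denominator = 11.7
Re(z) = 45.24/11.7 = 3.8667
Im(z) = -24.18/11.7 = -2.0667

Re(z) = 3.8667, Im(z) = -2.0667


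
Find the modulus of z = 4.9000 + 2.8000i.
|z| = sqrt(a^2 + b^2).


|z| = sqrt(4.9^2 + 2.8^2) = sqrt(24.01 + 7.84) = sqrt(31.85) = 5.6436

|z| = 5.6436


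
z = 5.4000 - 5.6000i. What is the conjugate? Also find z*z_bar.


z_bar = 5.4000 + 5.6000i
z*z_bar = 5.4^2 + (-5.6)^2 = 29.16 + 31.36 = 60.52

z_bar = 5.4000 + 5.6000i, z*z_bar = 60.52


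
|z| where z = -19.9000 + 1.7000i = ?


|z| = sqrt((-19.9)^2 + 1.7^2) = sqrt(396.01 + 2.89) = sqrt(398.9) = 19.9725

|z| = 19.9725


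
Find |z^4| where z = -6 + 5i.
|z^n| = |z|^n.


|z| = sqrt(36+25) = sqrt(61) = 7.8102
|z^4| = |z|^4 = (sqrt(61))^4 = 61^2 = 3721

|z^4| = 3721


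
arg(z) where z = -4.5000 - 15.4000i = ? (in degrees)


Re = -4.5, Im = -15.4
arg = atan2(-15.4, -4.5) = -106.2888 degrees

arg(z) = -106.2888 degrees


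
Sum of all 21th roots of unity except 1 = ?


With w = e^(2*pi*i/21), all 21 of the 21th roots of unity w^0 = 1, w, ..., w^(20) sum to 0: 1 + w + ... + w^(20) = (1 - w^21)/(1 - w) = 0 since w^21 = 1, w ≠ 1.
Removing the root 1: w + w^2 + ... + w^(20) = 0 - 1 = -1

Sum = -1


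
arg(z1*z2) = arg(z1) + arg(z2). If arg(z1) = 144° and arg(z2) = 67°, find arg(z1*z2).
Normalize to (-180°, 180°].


arg(z1*z2) = 144° + 67° = 211°
Normalized to (-180°, 180°]: -149°

-149°


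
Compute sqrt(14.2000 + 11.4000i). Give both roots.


|z| = sqrt(201.64+129.96) = 18.2099
sqrt((|z|+a)/2) = sqrt((18.2099+14.2)/2) = sqrt(16.2049) = 4.0255
sqrt((|z|-a)/2) = sqrt((18.2099-14.2)/2) = sqrt(2.0049) = 1.4160

±(4.0255 + 1.4160i) i.e. 4.0255 + 1.4160i and -4.0255 - 1.4160i


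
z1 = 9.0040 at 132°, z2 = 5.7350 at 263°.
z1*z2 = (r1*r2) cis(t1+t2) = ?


r = 9.0040 * 5.7350 = 51.6379
theta = 132° + 263° = 395° = 35° (mod 360)

51.6379 cis(35°)


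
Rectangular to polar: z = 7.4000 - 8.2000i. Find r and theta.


r = sqrt(54.76+67.24) = sqrt(122) = 11.0454
theta = atan2(-8.2, 7.4) = -47.9357 degrees

r = 11.0454, theta = -47.9357 degrees


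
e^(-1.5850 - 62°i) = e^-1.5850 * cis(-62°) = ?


e^-1.5850 = 0.20495
cos(-62°) = 0.4695
sin(-62°) = -0.8829
Real = 0.20495*0.4695 = 0.0962
Imag = 0.20495*(-0.8829) = -0.1810

0.0962 - 0.1810i


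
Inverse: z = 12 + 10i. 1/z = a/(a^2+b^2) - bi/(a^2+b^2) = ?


|z|^2 = 144+100 = 244
1/z = (12 - 10i)/244

1/z = 0.0492 - 0.0410i


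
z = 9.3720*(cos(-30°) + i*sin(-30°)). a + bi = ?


a = 9.3720*cos(-30°) = 9.3720*0.86603 = 8.1164
b = 9.3720*sin(-30°) = 9.3720*(-0.5) = -4.6860

8.1164 - 4.6860i


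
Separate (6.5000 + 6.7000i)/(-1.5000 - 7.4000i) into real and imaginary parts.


Multiply by conjugate: (6.5000 + 6.7000i)(-1.5000 + 7.4000i) / ((-1.5)^2 + (-7.4)^2)
Numerator real = 6.5*(-1.5) + 6.7*(-7.4) = -59.33
Numerator imag = 6.7*(-1.5) - 6.5*(-7.4) = 38.05
Denominator = 57.01
Re(z) = -59.33/57.01 = -1.0407
Im(z) = 38.05/57.01 = 0.6674

Re(z) = -1.0407, Im(z) = 0.6674


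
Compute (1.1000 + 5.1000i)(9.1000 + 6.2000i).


Real = 1.1*9.1 - 5.1*6.2 = 10.01 - 31.62 = -21.61
Imag = 1.1*6.2 + 9.1*5.1 = 6.82 + 46.41 = 53.23

-21.6100 + 53.2300i


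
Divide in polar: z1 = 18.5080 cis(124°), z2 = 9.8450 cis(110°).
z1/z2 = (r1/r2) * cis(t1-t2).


r = 18.5080 / 9.8450 = 1.8799
theta = 124° - 110° = 14° = 14° (mod 360)

1.8799 cis(14°)
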